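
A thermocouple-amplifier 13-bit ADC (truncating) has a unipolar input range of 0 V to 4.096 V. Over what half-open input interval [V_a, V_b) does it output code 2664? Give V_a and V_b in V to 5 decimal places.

LSB = 4.096/2^13 = 0.500 mV.
V_a = V_low + 2664·LSB = 1.332 V; V_b = V_low + 2665·LSB = 1.3325 V.

[1.33200 V, 1.33250 V)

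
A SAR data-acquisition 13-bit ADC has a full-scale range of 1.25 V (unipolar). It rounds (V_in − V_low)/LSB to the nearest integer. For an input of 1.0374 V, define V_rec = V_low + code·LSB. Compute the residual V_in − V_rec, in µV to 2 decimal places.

Step size: 1.25 V ÷ 2^13 = 152.59 µV.
(V_in − V_low)/LSB = (1.0374 − 0)/0.000152588 = 6798.7046 → code 6799 (round).
Code 6799 maps back to 0 + 6799×0.000152588 V = 1.0374451 V.
V_in − V_rec = -4.50684e-05 V = -45.07 µV.

-45.07 µV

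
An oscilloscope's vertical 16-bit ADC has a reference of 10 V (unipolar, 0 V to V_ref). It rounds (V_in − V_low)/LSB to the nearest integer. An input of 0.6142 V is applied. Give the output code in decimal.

Full-scale span = 10 V; LSB = 10/2^16 = 152.59 µV.
Input sits at 4025.221 steps above V_low.
So the output code is 4025.

code 4025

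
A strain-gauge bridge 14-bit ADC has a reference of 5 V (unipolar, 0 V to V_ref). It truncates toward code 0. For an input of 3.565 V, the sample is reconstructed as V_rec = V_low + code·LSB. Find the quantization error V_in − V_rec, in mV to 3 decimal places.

0.242 mV

One LSB is 5 V / 16384 = 305.18 µV.
(V_in − V_low)/LSB = (3.565 − 0)/0.000305176 = 11681.7920 → code 11681 (floor).
Code 11681 maps back to 0 + 11681×0.000305176 V = 3.5647583 V.
Difference: 0.000241699 V → 0.242 mV.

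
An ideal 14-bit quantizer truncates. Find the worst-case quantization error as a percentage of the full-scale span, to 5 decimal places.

0.00610 %

Truncating → worst-case error = 1 LSB = V_FS/2^14, so 100/16384 = 0.00610352 % of full scale.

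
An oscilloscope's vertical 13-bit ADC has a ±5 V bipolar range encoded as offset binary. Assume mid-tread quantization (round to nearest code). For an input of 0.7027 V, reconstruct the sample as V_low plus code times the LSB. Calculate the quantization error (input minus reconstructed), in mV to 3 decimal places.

Step size: 10 V ÷ 2^13 = 1.221 mV.
Scaled input = 4671.6518 LSBs, so code = 4672.
V_rec = (−5) + 4672·0.0012207 = 0.703125 V.
Difference: -0.000425 V → -0.425 mV.

-0.425 mV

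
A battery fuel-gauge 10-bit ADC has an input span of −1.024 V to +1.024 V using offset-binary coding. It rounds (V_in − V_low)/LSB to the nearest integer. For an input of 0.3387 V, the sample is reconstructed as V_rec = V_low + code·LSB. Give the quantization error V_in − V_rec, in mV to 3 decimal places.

LSB = 2.048/2^10 = 2.000 mV.
(0.3387 − (−1.024))/0.002 = 681.3500; round gives code 681.
V_rec = (−1.024) + 681·0.002 = 0.338 V.
Error = 0.3387 − 0.338 = 0.0007 V = 0.700 mV.

0.700 mV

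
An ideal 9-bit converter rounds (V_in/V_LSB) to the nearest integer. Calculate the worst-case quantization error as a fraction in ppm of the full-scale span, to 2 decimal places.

976.56 ppm

Rounding → worst-case error = ½ LSB = V_FS/2^10, so 1e+06/1024 = 976.562 ppm of full scale.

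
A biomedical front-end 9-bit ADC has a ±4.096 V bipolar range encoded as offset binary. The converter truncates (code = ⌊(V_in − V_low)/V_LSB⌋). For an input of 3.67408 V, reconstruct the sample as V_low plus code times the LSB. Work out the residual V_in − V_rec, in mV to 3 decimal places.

10.080 mV

Step size: 8.192 V ÷ 2^9 = 16.000 mV.
Scaled input = 485.6300 LSBs, so code = 485.
Reconstructed: 3.664 V.
Error = 3.67408 − 3.664 = 0.01008 V = 10.080 mV.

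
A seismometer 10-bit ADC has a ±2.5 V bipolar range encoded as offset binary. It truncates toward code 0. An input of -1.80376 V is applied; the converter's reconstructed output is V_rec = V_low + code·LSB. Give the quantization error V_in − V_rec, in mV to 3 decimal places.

Step size: 5 V ÷ 2^10 = 4.883 mV.
(V_in − V_low)/LSB = (-1.80376 − (−2.5))/0.00488281 = 142.5900 → code 142 (floor).
Reconstructed: -1.8066406 V.
Error = -1.80376 − (−1.8066406) = 0.00288062 V = 2.881 mV.

2.881 mV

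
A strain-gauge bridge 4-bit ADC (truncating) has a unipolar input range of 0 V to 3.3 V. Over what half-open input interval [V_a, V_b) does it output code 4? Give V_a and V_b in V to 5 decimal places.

[0.82500 V, 1.03125 V)

LSB = 3.3/2^4 = 206.250 mV.
V_a = V_low + 4·LSB = 0.825 V; V_b = V_low + 5·LSB = 1.03125 V.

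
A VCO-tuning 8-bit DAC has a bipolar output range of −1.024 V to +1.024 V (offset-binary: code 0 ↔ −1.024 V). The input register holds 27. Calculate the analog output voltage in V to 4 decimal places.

LSB = 2.048 V / 2^8 = 8.000 mV.
V_out = (−1.024) + 27 × 0.008 V = -0.808 V.

-0.8080 V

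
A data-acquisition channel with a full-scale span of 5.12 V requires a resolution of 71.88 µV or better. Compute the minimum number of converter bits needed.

17 bits

Number of steps required ≥ 5.12 V / 71.88 µV = 71229.83.
Need 2^N ≥ 71229.83; 2^16 = 65536, 2^17 = 131072.
Minimum N = 17.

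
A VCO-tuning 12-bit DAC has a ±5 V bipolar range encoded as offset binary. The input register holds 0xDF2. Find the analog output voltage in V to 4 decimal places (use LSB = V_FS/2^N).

LSB = 10 V / 2^12 = 2.441 mV.
Code 0xDF2 = 3570 decimal.
V_out = (−5) + 3570 × 0.00244141 V = 3.71582 V.

3.7158 V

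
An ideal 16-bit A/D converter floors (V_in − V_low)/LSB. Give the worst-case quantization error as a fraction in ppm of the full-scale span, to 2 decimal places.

15.26 ppm

Truncating → worst-case error = 1 LSB = V_FS/2^16, so 1e+06/65536 = 15.2588 ppm of full scale.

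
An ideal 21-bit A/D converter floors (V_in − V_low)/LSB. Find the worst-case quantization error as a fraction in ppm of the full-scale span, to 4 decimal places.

0.4768 ppm

Truncating → worst-case error = 1 LSB = V_FS/2^21, so 1e+06/2097152 = 0.476837 ppm of full scale.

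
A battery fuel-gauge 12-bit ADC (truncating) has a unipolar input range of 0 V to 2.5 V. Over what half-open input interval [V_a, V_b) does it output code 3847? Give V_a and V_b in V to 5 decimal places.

[2.34802 V, 2.34863 V)

LSB = 2.5/2^12 = 0.610 mV.
V_a = V_low + 3847·LSB = 2.34802 V; V_b = V_low + 3848·LSB = 2.34863 V.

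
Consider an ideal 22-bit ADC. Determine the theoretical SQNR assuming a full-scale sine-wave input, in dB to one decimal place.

SNR ≈ 6.02·N + 1.76 dB = 6.02·22 + 1.76 = 134.20 dB.

134.2 dB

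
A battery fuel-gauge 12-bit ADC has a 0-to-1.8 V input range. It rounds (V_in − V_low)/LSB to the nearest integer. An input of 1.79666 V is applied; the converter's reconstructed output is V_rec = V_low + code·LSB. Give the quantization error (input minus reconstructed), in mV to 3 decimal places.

0.176 mV

One LSB is 1.8 V / 4096 = 439.45 µV.
Scaled input = 4088.3996 LSBs, so code = 4088.
V_rec = 0 + 4088·0.000439453 = 1.7964844 V.
Error = 1.79666 − 1.7964844 = 0.000175625 V = 0.176 mV.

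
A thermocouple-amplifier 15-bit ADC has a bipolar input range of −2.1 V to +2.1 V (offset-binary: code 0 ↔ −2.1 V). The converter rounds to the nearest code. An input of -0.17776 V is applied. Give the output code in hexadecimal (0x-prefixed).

Full-scale span = 4.2 V; LSB = 4.2/2^15 = 128.17 µV.
Input sits at 14997.133 steps above V_low.
So the output code is 14997.
In hexadecimal (0x-prefixed): 0x3A95.

code 0x3A95 (decimal 14997)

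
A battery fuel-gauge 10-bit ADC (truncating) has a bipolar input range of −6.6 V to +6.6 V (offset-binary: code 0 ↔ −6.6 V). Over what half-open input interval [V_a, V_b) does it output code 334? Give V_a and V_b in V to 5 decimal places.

[-2.29453 V, -2.28164 V)

LSB = 13.2/2^10 = 12.891 mV.
V_a = V_low + 334·LSB = -2.29453 V; V_b = V_low + 335·LSB = -2.28164 V.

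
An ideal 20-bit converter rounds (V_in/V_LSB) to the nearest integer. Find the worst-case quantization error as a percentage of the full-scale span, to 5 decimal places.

0.00005 %

Rounding → worst-case error = ½ LSB = V_FS/2^21, so 100/2097152 = 4.76837e-05 % of full scale.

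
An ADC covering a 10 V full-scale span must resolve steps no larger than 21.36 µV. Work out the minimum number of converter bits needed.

Number of steps required ≥ 10 V / 21.36 µV = 468164.79.
Need 2^N ≥ 468164.79; 2^18 = 262144, 2^19 = 524288.
Minimum N = 19.

19 bits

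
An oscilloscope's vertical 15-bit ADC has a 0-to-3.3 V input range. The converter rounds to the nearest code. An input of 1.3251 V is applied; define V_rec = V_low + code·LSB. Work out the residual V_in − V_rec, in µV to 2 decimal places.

LSB = 3.3/2^15 = 100.71 µV.
(V_in − V_low)/LSB = (1.3251 − 0)/0.000100708 = 13157.8415 → code 13158 (round).
Code 13158 maps back to 0 + 13158×0.000100708 V = 1.325116 V.
Error = 1.3251 − 1.325116 = -1.59668e-05 V = -15.97 µV.

-15.97 µV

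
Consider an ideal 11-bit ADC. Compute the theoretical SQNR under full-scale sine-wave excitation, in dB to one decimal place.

68.0 dB

SNR ≈ 6.02·N + 1.76 dB = 6.02·11 + 1.76 = 67.98 dB.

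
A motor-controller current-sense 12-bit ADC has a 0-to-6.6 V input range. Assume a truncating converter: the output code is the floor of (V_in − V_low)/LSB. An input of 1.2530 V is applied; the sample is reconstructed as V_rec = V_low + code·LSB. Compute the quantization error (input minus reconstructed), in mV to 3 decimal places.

LSB = 6.6/2^12 = 1.611 mV.
(1.2530 − 0)/0.00161133 = 777.6194; ⌊·⌋ gives code 777.
Code 777 maps back to 0 + 777×0.00161133 V = 1.252002 V.
Difference: 0.000998047 V → 0.998 mV.

0.998 mV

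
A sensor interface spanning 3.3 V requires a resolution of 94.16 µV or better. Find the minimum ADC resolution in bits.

Number of steps required ≥ 3.3 V / 94.16 µV = 35046.73.
Need 2^N ≥ 35046.73; 2^15 = 32768, 2^16 = 65536.
Minimum N = 16.

16 bits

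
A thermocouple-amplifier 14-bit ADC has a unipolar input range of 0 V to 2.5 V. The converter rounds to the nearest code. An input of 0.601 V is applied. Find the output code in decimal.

code 3939

Full-scale span = 2.5 V; LSB = 2.5/2^14 = 152.59 µV.
Input sits at 3938.714 steps above V_low.
round(3938.714) = 3939.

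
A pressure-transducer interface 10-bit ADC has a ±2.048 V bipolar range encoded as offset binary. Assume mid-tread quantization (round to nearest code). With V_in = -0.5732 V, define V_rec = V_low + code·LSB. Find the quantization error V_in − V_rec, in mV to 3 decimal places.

Step size: 4.096 V ÷ 2^10 = 4.000 mV.
Scaled input = 368.7000 LSBs, so code = 369.
Reconstructed: -0.572 V.
V_in − V_rec = -0.0012 V = -1.200 mV.

-1.200 mV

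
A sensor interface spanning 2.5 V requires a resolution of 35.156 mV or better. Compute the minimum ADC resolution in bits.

7 bits

Number of steps required ≥ 2.5 V / 35.156 mV = 71.11.
Need 2^N ≥ 71.11; 2^6 = 64, 2^7 = 128.
Minimum N = 7.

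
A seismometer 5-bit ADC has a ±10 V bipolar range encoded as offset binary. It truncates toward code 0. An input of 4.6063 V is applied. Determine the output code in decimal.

code 23

With 32 levels over 20 V, one step is 0.6250 V.
(V_in − V_low)/LSB = (4.6063 − (−10)) / 0.625 = 23.370.
⌊·⌋(23.370) = 23.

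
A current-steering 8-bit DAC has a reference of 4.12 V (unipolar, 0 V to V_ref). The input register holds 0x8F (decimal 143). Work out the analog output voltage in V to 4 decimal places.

2.3014 V

LSB = 4.12 V / 2^8 = 16.094 mV.
Code 0x8F = 143 decimal.
V_out = 0 + 143 × 0.0160938 V = 2.30141 V.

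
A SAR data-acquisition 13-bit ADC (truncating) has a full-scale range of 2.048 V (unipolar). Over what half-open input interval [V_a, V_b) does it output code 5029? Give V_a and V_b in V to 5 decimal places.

[1.25725 V, 1.25750 V)

LSB = 2.048/2^13 = 250.00 µV.
V_a = V_low + 5029·LSB = 1.25725 V; V_b = V_low + 5030·LSB = 1.2575 V.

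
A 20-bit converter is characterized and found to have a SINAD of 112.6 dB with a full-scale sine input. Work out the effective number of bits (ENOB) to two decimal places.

ENOB = (SINAD − 1.76) / 6.02 = (112.6 − 1.76)/6.02 = 18.412.

18.41 bits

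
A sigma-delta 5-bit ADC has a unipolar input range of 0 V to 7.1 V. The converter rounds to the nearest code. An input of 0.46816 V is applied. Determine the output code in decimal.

code 2

Full-scale span = 7.1 V; LSB = 7.1/2^5 = 221.875 mV.
(0.46816 − 0) / 0.221875 = 2.110 LSBs.
So the output code is 2.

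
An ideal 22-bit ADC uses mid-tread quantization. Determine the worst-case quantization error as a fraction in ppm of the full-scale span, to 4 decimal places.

0.1192 ppm

Rounding → worst-case error = ½ LSB = V_FS/2^23, so 1e+06/8388608 = 0.119209 ppm of full scale.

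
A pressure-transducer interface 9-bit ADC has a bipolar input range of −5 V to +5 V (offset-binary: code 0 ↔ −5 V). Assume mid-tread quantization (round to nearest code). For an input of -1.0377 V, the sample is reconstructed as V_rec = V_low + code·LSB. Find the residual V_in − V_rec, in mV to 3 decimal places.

Step size: 10 V ÷ 2^9 = 19.531 mV.
Scaled input = 202.8698 LSBs, so code = 203.
V_rec = (−5) + 203·0.0195312 = -1.0351562 V.
V_in − V_rec = -0.00254375 V = -2.544 mV.

-2.544 mV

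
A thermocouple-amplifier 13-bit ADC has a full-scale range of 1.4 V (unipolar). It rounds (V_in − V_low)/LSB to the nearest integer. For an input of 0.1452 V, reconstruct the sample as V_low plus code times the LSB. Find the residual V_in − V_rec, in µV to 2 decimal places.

LSB = 1.4/2^13 = 170.90 µV.
Scaled input = 849.6274 LSBs, so code = 850.
Reconstructed: 0.14526367 V.
Difference: -6.36719e-05 V → -63.67 µV.

-63.67 µV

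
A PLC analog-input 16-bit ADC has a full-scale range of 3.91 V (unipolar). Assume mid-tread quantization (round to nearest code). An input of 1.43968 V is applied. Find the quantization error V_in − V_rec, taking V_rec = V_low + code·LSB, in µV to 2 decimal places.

-20.47 µV

Step size: 3.91 V ÷ 2^16 = 59.66 µV.
(V_in − V_low)/LSB = (1.43968 − 0)/5.96619e-05 = 24130.6569 → code 24131 (round).
Code 24131 maps back to 0 + 24131×5.96619e-05 V = 1.4397005 V.
Difference: -2.047e-05 V → -20.47 µV.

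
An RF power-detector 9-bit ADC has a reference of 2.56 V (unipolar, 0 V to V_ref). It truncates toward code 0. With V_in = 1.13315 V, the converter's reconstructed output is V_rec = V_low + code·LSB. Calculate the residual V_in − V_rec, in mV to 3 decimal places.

3.150 mV

One LSB is 2.56 V / 512 = 5.000 mV.
(V_in − V_low)/LSB = (1.13315 − 0)/0.005 = 226.6300 → code 226 (floor).
V_rec = 0 + 226·0.005 = 1.13 V.
Difference: 0.00315 V → 3.150 mV.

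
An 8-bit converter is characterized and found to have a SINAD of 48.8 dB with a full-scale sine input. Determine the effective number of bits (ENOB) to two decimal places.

7.81 bits

ENOB = (SINAD − 1.76) / 6.02 = (48.8 − 1.76)/6.02 = 7.814.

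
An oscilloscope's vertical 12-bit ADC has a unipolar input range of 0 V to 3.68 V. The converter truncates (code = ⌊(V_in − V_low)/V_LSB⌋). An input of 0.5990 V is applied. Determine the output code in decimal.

code 666

LSB = 3.68 V / 4096 = 0.898 mV.
(0.5990 − 0) / 0.000898438 = 666.713 LSBs.
⌊·⌋(666.713) = 666.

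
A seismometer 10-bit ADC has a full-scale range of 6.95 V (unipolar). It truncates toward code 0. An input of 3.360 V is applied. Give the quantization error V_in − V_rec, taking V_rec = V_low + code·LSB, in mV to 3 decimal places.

Step size: 6.95 V ÷ 2^10 = 6.787 mV.
(V_in − V_low)/LSB = (3.360 − 0)/0.00678711 = 495.0561 → code 495 (floor).
V_rec = 0 + 495·0.00678711 = 3.3596191 V.
Difference: 0.000380859 V → 0.381 mV.

0.381 mV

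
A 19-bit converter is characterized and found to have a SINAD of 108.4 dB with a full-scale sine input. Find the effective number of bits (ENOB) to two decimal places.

ENOB = (SINAD − 1.76) / 6.02 = (108.4 − 1.76)/6.02 = 17.714.

17.71 bits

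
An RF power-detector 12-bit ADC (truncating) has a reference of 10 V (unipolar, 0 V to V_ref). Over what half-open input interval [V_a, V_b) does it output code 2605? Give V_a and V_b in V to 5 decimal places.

LSB = 10/2^12 = 2.441 mV.
V_a = V_low + 2605·LSB = 6.35986 V; V_b = V_low + 2606·LSB = 6.3623 V.

[6.35986 V, 6.36230 V)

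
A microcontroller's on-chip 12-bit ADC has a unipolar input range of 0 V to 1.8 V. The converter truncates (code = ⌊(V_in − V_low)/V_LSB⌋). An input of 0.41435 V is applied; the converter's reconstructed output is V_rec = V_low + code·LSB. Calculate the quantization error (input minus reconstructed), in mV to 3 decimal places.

0.385 mV

LSB = 1.8/2^12 = 439.45 µV.
(0.41435 − 0)/0.000439453 = 942.8764; ⌊·⌋ gives code 942.
V_rec = 0 + 942·0.000439453 = 0.41396484 V.
Difference: 0.000385156 V → 0.385 mV.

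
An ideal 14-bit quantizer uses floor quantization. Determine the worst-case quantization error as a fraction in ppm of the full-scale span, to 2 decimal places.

Truncating → worst-case error = 1 LSB = V_FS/2^14, so 1e+06/16384 = 61.0352 ppm of full scale.

61.04 ppm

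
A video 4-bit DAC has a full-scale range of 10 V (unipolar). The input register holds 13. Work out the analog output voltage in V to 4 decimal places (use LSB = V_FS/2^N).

LSB = 10 V / 2^4 = 0.6250 V.
V_out = 0 + 13 × 0.625 V = 8.125 V.

8.1250 V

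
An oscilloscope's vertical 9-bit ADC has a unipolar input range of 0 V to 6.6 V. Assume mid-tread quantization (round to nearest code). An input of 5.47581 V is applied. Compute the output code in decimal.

With 512 levels over 6.6 V, one step is 12.891 mV.
(V_in − V_low)/LSB = (5.47581 − 0) / 0.0128906 = 424.790.
So the output code is 425.

code 425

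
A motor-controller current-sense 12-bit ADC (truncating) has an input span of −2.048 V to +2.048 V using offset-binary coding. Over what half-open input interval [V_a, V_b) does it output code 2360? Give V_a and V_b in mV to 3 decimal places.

LSB = 4.096/2^12 = 1.000 mV.
V_a = V_low + 2360·LSB = 0.312 V; V_b = V_low + 2361·LSB = 0.313 V.

[312.000 mV, 313.000 mV)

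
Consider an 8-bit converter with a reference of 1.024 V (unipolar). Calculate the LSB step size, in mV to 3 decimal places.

Full-scale span = 1.024 V.
LSB = 1.024 / 2^8 = 1.024 / 256 = 0.004 V = 4.000 mV.

4.000 mV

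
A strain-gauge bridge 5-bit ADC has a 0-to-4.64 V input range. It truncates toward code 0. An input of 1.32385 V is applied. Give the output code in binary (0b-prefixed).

code 0b1001 (decimal 9)

Full-scale span = 4.64 V; LSB = 4.64/2^5 = 145.000 mV.
Input sits at 9.130 steps above V_low.
Floor → code 9.
In binary (0b-prefixed): 0b1001.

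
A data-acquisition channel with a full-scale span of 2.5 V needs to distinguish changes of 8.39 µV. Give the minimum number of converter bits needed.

19 bits

Number of steps required ≥ 2.5 V / 8.39 µV = 297973.78.
Need 2^N ≥ 297973.78; 2^18 = 262144, 2^19 = 524288.
Minimum N = 19.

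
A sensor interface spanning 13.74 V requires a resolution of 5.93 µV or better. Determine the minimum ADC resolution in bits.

22 bits

Number of steps required ≥ 13.74 V / 5.93 µV = 2317032.04.
Need 2^N ≥ 2317032.04; 2^21 = 2097152, 2^22 = 4194304.
Minimum N = 22.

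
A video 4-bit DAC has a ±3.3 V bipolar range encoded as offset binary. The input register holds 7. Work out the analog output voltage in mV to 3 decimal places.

LSB = 6.6 V / 2^4 = 412.500 mV.
V_out = (−3.3) + 7 × 0.4125 V = -0.4125 V.
= -412.500 mV.

-412.500 mV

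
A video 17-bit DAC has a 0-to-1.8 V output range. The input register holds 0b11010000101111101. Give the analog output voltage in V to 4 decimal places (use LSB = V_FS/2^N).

LSB = 1.8 V / 2^17 = 13.73 µV.
Code 0b11010000101111101 = 106877 decimal.
V_out = 0 + 106877 × 1.37329e-05 V = 1.46773 V.

1.4677 V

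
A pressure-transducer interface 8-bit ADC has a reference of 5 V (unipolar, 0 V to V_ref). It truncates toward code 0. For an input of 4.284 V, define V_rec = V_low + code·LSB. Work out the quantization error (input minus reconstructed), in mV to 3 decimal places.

One LSB is 5 V / 256 = 19.531 mV.
(V_in − V_low)/LSB = (4.284 − 0)/0.0195312 = 219.3408 → code 219 (floor).
Reconstructed: 4.2773438 V.
V_in − V_rec = 0.00665625 V = 6.656 mV.

6.656 mV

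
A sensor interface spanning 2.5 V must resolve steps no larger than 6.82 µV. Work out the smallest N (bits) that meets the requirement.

19 bits

Number of steps required ≥ 2.5 V / 6.82 µV = 366568.91.
Need 2^N ≥ 366568.91; 2^18 = 262144, 2^19 = 524288.
Minimum N = 19.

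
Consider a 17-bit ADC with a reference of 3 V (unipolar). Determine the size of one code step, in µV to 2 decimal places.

22.89 µV

Full-scale span = 3 V.
LSB = 3 / 2^17 = 3 / 131072 = 2.28882e-05 V = 22.89 µV.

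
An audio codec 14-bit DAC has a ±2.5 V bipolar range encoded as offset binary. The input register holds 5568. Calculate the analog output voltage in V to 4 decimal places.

-0.8008 V

LSB = 5 V / 2^14 = 305.18 µV.
V_out = (−2.5) + 5568 × 0.000305176 V = -0.800781 V.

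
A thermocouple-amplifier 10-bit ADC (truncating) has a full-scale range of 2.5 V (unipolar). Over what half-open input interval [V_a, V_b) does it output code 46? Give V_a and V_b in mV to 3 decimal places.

[112.305 mV, 114.746 mV)

LSB = 2.5/2^10 = 2.441 mV.
V_a = V_low + 46·LSB = 0.112305 V; V_b = V_low + 47·LSB = 0.114746 V.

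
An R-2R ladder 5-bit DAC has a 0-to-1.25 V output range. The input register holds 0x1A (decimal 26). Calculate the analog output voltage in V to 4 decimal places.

1.0156 V

LSB = 1.25 V / 2^5 = 39.062 mV.
Code 0x1A = 26 decimal.
V_out = 0 + 26 × 0.0390625 V = 1.01562 V.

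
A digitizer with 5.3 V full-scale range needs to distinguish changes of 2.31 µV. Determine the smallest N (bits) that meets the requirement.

22 bits

Number of steps required ≥ 5.3 V / 2.31 µV = 2294372.29.
Need 2^N ≥ 2294372.29; 2^21 = 2097152, 2^22 = 4194304.
Minimum N = 22.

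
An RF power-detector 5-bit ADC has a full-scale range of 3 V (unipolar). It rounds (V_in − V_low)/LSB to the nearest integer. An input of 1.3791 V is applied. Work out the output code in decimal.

Full-scale span = 3 V; LSB = 3/2^5 = 93.750 mV.
(1.3791 − 0) / 0.09375 = 14.710 LSBs.
round(14.710) = 15.

code 15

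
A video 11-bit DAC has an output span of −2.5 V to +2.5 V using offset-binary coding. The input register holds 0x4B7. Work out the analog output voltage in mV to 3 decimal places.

446.777 mV

LSB = 5 V / 2^11 = 2.441 mV.
Code 0x4B7 = 1207 decimal.
V_out = (−2.5) + 1207 × 0.00244141 V = 0.446777 V.
= 446.777 mV.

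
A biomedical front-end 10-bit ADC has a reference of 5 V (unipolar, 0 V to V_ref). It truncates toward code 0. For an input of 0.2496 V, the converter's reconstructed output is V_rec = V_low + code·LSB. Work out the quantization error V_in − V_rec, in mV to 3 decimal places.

Step size: 5 V ÷ 2^10 = 4.883 mV.
(V_in − V_low)/LSB = (0.2496 − 0)/0.00488281 = 51.1181 → code 51 (floor).
Code 51 maps back to 0 + 51×0.00488281 V = 0.24902344 V.
V_in − V_rec = 0.000576563 V = 0.577 mV.

0.577 mV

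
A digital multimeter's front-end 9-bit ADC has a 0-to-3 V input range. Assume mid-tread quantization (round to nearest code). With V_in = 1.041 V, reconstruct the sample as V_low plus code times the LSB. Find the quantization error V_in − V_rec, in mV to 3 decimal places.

LSB = 3/2^9 = 5.859 mV.
(1.041 − 0)/0.00585938 = 177.6640; round gives code 178.
V_rec = 0 + 178·0.00585938 = 1.0429688 V.
V_in − V_rec = -0.00196875 V = -1.969 mV.

-1.969 mV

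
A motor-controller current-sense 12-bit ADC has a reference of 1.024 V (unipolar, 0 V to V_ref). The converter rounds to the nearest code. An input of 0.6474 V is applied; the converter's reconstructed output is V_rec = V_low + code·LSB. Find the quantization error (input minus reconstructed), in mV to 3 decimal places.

-0.100 mV

One LSB is 1.024 V / 4096 = 250.00 µV.
(V_in − V_low)/LSB = (0.6474 − 0)/0.00025 = 2589.6000 → code 2590 (round).
Reconstructed: 0.6475 V.
Difference: -0.0001 V → -0.100 mV.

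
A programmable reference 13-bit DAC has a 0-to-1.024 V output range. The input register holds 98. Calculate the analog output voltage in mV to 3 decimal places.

12.250 mV

LSB = 1.024 V / 2^13 = 125.00 µV.
V_out = 0 + 98 × 0.000125 V = 0.01225 V.
= 12.250 mV.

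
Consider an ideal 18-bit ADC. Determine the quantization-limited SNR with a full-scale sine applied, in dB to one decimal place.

SNR ≈ 6.02·N + 1.76 dB = 6.02·18 + 1.76 = 110.12 dB.

110.1 dB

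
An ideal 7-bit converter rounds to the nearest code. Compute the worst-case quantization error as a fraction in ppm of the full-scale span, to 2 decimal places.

3906.25 ppm

Rounding → worst-case error = ½ LSB = V_FS/2^8, so 1e+06/256 = 3906.25 ppm of full scale.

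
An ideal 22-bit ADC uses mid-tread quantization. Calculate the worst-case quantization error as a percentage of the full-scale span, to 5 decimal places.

0.00001 %

Rounding → worst-case error = ½ LSB = V_FS/2^23, so 100/8388608 = 1.19209e-05 % of full scale.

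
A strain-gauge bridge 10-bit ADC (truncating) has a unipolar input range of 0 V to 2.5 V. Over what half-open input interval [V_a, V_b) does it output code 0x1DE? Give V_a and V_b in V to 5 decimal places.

[1.16699 V, 1.16943 V)

LSB = 2.5/2^10 = 2.441 mV.
Code 0x1DE = 478 decimal.
V_a = V_low + 478·LSB = 1.16699 V; V_b = V_low + 479·LSB = 1.16943 V.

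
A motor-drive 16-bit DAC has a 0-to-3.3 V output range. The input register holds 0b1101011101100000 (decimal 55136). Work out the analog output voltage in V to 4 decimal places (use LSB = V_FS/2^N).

LSB = 3.3 V / 2^16 = 50.35 µV.
Code 0b1101011101100000 = 55136 decimal.
V_out = 0 + 55136 × 5.0354e-05 V = 2.77632 V.

2.7763 V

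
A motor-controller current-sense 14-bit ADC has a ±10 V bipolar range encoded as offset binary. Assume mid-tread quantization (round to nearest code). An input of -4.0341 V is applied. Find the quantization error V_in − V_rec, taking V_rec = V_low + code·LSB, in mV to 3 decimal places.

0.324 mV

LSB = 20/2^14 = 1.221 mV.
Scaled input = 4887.2653 LSBs, so code = 4887.
V_rec = (−10) + 4887·0.0012207 = -4.0344238 V.
Error = -4.0341 − (−4.0344238) = 0.000323828 V = 0.324 mV.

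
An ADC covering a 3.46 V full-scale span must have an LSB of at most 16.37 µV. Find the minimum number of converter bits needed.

Number of steps required ≥ 3.46 V / 16.37 µV = 211362.25.
Need 2^N ≥ 211362.25; 2^17 = 131072, 2^18 = 262144.
Minimum N = 18.

18 bits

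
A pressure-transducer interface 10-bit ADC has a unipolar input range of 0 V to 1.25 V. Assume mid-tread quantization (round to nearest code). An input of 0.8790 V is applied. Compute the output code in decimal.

code 720

LSB = 1.25 V / 1024 = 1.221 mV.
(0.8790 − 0) / 0.0012207 = 720.077 LSBs.
So the output code is 720.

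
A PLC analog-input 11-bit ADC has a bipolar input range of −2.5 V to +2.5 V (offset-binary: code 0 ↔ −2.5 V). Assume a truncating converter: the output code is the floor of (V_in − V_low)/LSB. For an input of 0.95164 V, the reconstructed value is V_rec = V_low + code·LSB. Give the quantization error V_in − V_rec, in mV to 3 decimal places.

1.933 mV

LSB = 5/2^11 = 2.441 mV.
(V_in − V_low)/LSB = (0.95164 − (−2.5))/0.00244141 = 1413.7917 → code 1413 (floor).
Reconstructed: 0.94970703 V.
V_in − V_rec = 0.00193297 V = 1.933 mV.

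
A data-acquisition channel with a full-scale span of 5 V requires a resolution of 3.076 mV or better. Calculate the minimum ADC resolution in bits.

Number of steps required ≥ 5 V / 3.076 mV = 1625.49.
Need 2^N ≥ 1625.49; 2^10 = 1024, 2^11 = 2048.
Minimum N = 11.

11 bits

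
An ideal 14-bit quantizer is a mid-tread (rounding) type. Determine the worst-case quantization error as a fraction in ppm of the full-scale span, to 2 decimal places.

Rounding → worst-case error = ½ LSB = V_FS/2^15, so 1e+06/32768 = 30.5176 ppm of full scale.

30.52 ppm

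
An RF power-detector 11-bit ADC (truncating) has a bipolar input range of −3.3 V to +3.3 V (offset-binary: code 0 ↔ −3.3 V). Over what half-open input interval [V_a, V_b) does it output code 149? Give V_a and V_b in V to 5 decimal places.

LSB = 6.6/2^11 = 3.223 mV.
V_a = V_low + 149·LSB = -2.81982 V; V_b = V_low + 150·LSB = -2.8166 V.

[-2.81982 V, -2.81660 V)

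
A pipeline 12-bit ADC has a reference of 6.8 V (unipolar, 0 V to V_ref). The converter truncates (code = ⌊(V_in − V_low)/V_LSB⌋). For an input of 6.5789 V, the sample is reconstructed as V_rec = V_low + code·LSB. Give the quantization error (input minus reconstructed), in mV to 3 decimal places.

Step size: 6.8 V ÷ 2^12 = 1.660 mV.
(6.5789 − 0)/0.00166016 = 3962.8198; ⌊·⌋ gives code 3962.
V_rec = 0 + 3962·0.00166016 = 6.5775391 V.
Error = 6.5789 − 6.5775391 = 0.00136094 V = 1.361 mV.

1.361 mV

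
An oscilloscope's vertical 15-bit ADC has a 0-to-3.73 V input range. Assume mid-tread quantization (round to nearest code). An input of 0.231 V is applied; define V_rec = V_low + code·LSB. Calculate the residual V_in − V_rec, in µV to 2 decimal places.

Step size: 3.73 V ÷ 2^15 = 113.83 µV.
(0.231 − 0)/0.000113831 = 2029.3319; round gives code 2029.
V_rec = 0 + 2029·0.000113831 = 0.23096222 V.
Difference: 3.77808e-05 V → 37.78 µV.

37.78 µV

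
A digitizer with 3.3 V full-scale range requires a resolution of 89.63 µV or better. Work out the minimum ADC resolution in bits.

16 bits

Number of steps required ≥ 3.3 V / 89.63 µV = 36818.03.
Need 2^N ≥ 36818.03; 2^15 = 32768, 2^16 = 65536.
Minimum N = 16.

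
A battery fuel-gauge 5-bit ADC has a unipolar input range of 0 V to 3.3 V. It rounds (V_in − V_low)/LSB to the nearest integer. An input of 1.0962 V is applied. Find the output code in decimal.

code 11

LSB = 3.3 V / 32 = 103.125 mV.
(V_in − V_low)/LSB = (1.0962 − 0) / 0.103125 = 10.630.
Round → code 11.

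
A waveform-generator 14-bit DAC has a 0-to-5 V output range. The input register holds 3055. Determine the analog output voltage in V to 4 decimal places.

0.9323 V

LSB = 5 V / 2^14 = 305.18 µV.
V_out = 0 + 3055 × 0.000305176 V = 0.932312 V.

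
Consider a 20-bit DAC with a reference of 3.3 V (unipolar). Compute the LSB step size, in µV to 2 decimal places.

Full-scale span = 3.3 V.
LSB = 3.3 / 2^20 = 3.3 / 1048576 = 3.14713e-06 V = 3.15 µV.

3.15 µV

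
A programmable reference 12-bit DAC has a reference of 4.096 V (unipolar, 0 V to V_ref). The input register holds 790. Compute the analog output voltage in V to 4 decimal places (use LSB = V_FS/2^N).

0.7900 V

LSB = 4.096 V / 2^12 = 1.000 mV.
V_out = 0 + 790 × 0.001 V = 0.79 V.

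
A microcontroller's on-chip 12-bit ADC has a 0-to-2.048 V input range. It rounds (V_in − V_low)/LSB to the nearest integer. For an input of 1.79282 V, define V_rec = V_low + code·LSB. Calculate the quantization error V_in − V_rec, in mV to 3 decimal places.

-0.180 mV

One LSB is 2.048 V / 4096 = 0.500 mV.
(V_in − V_low)/LSB = (1.79282 − 0)/0.0005 = 3585.6400 → code 3586 (round).
Code 3586 maps back to 0 + 3586×0.0005 V = 1.793 V.
V_in − V_rec = -0.00018 V = -0.180 mV.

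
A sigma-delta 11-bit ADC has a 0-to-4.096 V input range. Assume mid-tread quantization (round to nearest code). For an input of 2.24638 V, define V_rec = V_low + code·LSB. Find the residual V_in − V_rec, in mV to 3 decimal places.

Step size: 4.096 V ÷ 2^11 = 2.000 mV.
Scaled input = 1123.1900 LSBs, so code = 1123.
Code 1123 maps back to 0 + 1123×0.002 V = 2.246 V.
V_in − V_rec = 0.00038 V = 0.380 mV.

0.380 mV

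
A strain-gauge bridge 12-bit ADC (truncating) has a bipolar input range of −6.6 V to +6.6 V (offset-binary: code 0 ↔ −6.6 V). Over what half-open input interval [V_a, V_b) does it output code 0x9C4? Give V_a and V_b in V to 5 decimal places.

[1.45664 V, 1.45986 V)

LSB = 13.2/2^12 = 3.223 mV.
Code 0x9C4 = 2500 decimal.
V_a = V_low + 2500·LSB = 1.45664 V; V_b = V_low + 2501·LSB = 1.45986 V.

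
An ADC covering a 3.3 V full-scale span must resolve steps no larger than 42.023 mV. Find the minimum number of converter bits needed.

Number of steps required ≥ 3.3 V / 42.023 mV = 78.53.
Need 2^N ≥ 78.53; 2^6 = 64, 2^7 = 128.
Minimum N = 7.

7 bits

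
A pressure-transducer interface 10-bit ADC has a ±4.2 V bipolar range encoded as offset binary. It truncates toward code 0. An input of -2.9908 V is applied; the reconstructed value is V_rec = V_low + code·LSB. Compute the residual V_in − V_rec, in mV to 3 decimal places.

Step size: 8.4 V ÷ 2^10 = 8.203 mV.
(V_in − V_low)/LSB = (-2.9908 − (−4.2))/0.00820313 = 147.4072 → code 147 (floor).
Code 147 maps back to (−4.2) + 147×0.00820313 V = -2.9941406 V.
V_in − V_rec = 0.00334062 V = 3.341 mV.

3.341 mV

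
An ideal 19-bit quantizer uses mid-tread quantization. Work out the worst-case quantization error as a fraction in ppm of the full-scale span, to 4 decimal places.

Rounding → worst-case error = ½ LSB = V_FS/2^20, so 1e+06/1048576 = 0.953674 ppm of full scale.

0.9537 ppm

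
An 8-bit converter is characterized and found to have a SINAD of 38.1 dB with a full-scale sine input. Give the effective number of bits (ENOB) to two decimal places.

ENOB = (SINAD − 1.76) / 6.02 = (38.1 − 1.76)/6.02 = 6.037.

6.04 bits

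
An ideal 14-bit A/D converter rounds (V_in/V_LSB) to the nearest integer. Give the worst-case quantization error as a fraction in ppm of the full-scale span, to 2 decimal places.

30.52 ppm

Rounding → worst-case error = ½ LSB = V_FS/2^15, so 1e+06/32768 = 30.5176 ppm of full scale.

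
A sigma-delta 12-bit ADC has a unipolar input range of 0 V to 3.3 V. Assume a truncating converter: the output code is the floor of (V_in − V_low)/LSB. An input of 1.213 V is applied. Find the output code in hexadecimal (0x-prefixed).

With 4096 levels over 3.3 V, one step is 0.806 mV.
(1.213 − 0) / 0.000805664 = 1505.590 LSBs.
⌊·⌋(1505.590) = 1505.
In hexadecimal (0x-prefixed): 0x5E1.

code 0x5E1 (decimal 1505)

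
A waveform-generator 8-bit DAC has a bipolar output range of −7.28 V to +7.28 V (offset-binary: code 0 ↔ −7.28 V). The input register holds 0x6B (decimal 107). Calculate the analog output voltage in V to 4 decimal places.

LSB = 14.56 V / 2^8 = 56.875 mV.
Code 0x6B = 107 decimal.
V_out = (−7.28) + 107 × 0.056875 V = -1.19437 V.

-1.1944 V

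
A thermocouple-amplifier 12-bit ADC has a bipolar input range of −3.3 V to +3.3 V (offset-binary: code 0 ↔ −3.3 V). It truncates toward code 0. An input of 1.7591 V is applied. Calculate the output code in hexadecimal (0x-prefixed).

code 0xC43 (decimal 3139)

With 4096 levels over 6.6 V, one step is 1.611 mV.
(V_in − V_low)/LSB = (1.7591 − (−3.3)) / 0.00161133 = 3139.708.
⌊·⌋(3139.708) = 3139.
In hexadecimal (0x-prefixed): 0xC43.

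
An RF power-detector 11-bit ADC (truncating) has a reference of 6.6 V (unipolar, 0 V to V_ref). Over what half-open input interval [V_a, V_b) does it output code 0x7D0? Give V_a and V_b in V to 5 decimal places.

LSB = 6.6/2^11 = 3.223 mV.
Code 0x7D0 = 2000 decimal.
V_a = V_low + 2000·LSB = 6.44531 V; V_b = V_low + 2001·LSB = 6.44854 V.

[6.44531 V, 6.44854 V)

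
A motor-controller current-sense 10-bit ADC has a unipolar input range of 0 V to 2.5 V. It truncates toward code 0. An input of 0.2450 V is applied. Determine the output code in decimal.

LSB = 2.5 V / 1024 = 2.441 mV.
Input sits at 100.352 steps above V_low.
⌊·⌋(100.352) = 100.

code 100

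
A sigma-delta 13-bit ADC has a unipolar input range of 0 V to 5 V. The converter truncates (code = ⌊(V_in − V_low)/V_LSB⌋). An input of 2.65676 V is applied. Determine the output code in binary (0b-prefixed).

With 8192 levels over 5 V, one step is 0.610 mV.
(2.65676 − 0) / 0.000610352 = 4352.836 LSBs.
Floor → code 4352.
In binary (0b-prefixed): 0b1000100000000.

code 0b1000100000000 (decimal 4352)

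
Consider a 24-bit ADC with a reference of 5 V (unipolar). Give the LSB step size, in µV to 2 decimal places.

0.30 µV

Full-scale span = 5 V.
LSB = 5 / 2^24 = 5 / 16777216 = 2.98023e-07 V = 0.30 µV.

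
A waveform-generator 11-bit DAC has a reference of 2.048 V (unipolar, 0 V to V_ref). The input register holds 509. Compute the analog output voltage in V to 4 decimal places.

0.5090 V

LSB = 2.048 V / 2^11 = 1.000 mV.
V_out = 0 + 509 × 0.001 V = 0.509 V.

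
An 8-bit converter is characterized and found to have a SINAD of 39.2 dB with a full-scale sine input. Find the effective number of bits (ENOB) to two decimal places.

6.22 bits

ENOB = (SINAD − 1.76) / 6.02 = (39.2 − 1.76)/6.02 = 6.219.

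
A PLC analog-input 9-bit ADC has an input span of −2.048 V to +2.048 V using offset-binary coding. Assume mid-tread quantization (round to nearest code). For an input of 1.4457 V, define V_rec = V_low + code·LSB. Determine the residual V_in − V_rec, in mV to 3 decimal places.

One LSB is 4.096 V / 512 = 8.000 mV.
(V_in − V_low)/LSB = (1.4457 − (−2.048))/0.008 = 436.7125 → code 437 (round).
V_rec = (−2.048) + 437·0.008 = 1.448 V.
Difference: -0.0023 V → -2.300 mV.

-2.300 mV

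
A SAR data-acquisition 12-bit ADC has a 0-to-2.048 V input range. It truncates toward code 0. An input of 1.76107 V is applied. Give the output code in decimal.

LSB = 2.048 V / 4096 = 0.500 mV.
(1.76107 − 0) / 0.0005 = 3522.140 LSBs.
Floor → code 3522.

code 3522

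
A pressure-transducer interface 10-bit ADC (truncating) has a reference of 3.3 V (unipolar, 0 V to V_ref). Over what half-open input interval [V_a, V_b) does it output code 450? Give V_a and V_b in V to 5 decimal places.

[1.45020 V, 1.45342 V)

LSB = 3.3/2^10 = 3.223 mV.
V_a = V_low + 450·LSB = 1.4502 V; V_b = V_low + 451·LSB = 1.45342 V.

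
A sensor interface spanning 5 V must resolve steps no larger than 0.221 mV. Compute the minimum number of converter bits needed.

15 bits

Number of steps required ≥ 5 V / 0.221 mV = 22624.43.
Need 2^N ≥ 22624.43; 2^14 = 16384, 2^15 = 32768.
Minimum N = 15.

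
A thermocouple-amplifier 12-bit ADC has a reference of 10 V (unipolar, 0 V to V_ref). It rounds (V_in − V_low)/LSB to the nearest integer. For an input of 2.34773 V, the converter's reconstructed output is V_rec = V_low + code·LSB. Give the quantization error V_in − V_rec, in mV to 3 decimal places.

-0.903 mV

Step size: 10 V ÷ 2^12 = 2.441 mV.
(2.34773 − 0)/0.00244141 = 961.6302; round gives code 962.
V_rec = 0 + 962·0.00244141 = 2.3486328 V.
Error = 2.34773 − 2.3486328 = -0.000902812 V = -0.903 mV.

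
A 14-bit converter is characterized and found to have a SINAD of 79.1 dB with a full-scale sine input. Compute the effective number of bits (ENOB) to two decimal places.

12.85 bits

ENOB = (SINAD − 1.76) / 6.02 = (79.1 − 1.76)/6.02 = 12.847.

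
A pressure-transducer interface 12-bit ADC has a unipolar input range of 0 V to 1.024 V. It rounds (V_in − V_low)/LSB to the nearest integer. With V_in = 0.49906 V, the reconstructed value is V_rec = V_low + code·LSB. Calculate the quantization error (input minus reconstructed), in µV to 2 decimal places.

60.00 µV

One LSB is 1.024 V / 4096 = 250.00 µV.
(V_in − V_low)/LSB = (0.49906 − 0)/0.00025 = 1996.2400 → code 1996 (round).
V_rec = 0 + 1996·0.00025 = 0.499 V.
Error = 0.49906 − 0.499 = 6e-05 V = 60.00 µV.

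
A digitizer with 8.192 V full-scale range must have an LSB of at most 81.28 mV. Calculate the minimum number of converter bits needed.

7 bits

Number of steps required ≥ 8.192 V / 81.28 mV = 100.79.
Need 2^N ≥ 100.79; 2^6 = 64, 2^7 = 128.
Minimum N = 7.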